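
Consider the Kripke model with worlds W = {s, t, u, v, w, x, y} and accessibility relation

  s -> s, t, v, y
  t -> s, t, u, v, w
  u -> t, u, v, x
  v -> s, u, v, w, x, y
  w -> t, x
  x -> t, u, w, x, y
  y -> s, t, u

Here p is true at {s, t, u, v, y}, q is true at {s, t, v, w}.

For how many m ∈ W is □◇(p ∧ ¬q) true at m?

s: successors {s, t, v, y}; ◇(p ∧ ¬q) there: s:T, t:T, v:T, y:T. ✓
t: successors {s, t, u, v, w}; ◇(p ∧ ¬q) there: s:T, t:T, u:T, v:T, w:F. ✗
u: successors {t, u, v, x}; ◇(p ∧ ¬q) there: t:T, u:T, v:T, x:T. ✓
v: successors {s, u, v, w, x, y}; ◇(p ∧ ¬q) there: s:T, u:T, v:T, w:F, x:T, y:T. ✗
w: successors {t, x}; ◇(p ∧ ¬q) there: t:T, x:T. ✓
x: successors {t, u, w, x, y}; ◇(p ∧ ¬q) there: t:T, u:T, w:F, x:T, y:T. ✗
y: successors {s, t, u}; ◇(p ∧ ¬q) there: s:T, t:T, u:T. ✓
Satisfying worlds: {s, u, w, y}.

4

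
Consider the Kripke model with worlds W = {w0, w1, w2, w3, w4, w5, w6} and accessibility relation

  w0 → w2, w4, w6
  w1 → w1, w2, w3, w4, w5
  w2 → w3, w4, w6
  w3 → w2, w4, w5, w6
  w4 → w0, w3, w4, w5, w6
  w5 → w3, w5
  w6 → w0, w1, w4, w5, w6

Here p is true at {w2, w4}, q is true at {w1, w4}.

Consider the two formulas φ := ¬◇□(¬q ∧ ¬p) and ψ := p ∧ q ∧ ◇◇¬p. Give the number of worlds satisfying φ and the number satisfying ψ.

2 and 1

For ¬◇□(¬q ∧ ¬p):
w0: ◇□(¬q ∧ ¬p) is F. ✓
w1: ◇□(¬q ∧ ¬p) is T. ✗
w2: ◇□(¬q ∧ ¬p) is F. ✓
w3: ◇□(¬q ∧ ¬p) is T. ✗
w4: ◇□(¬q ∧ ¬p) is T. ✗
w5: ◇□(¬q ∧ ¬p) is T. ✗
w6: ◇□(¬q ∧ ¬p) is T. ✗
— 2 worlds.
For p ∧ q ∧ ◇◇¬p:
w0: p ∧ q is F, ◇◇¬p is T. ✗
w1: p ∧ q is F, ◇◇¬p is T. ✗
w2: p ∧ q is F, ◇◇¬p is T. ✗
w3: p ∧ q is F, ◇◇¬p is T. ✗
w4: p ∧ q is T, ◇◇¬p is T. ✓
w5: p ∧ q is F, ◇◇¬p is T. ✗
w6: p ∧ q is F, ◇◇¬p is T. ✗
— 1 world.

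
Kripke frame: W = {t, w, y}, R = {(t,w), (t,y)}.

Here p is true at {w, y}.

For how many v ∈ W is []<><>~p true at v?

t: successors {w, y}; <><>~p there: w:F, y:F. ✗
w: no successors, so []<><>~p holds vacuously. ✓
y: no successors, so []<><>~p holds vacuously. ✓
Satisfying worlds: {w, y}.

2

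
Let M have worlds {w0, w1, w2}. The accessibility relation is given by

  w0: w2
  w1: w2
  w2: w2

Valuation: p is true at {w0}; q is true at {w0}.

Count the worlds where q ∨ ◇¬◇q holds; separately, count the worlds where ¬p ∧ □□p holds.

3 and 0

For q ∨ ◇¬◇q:
w0: q is T, ◇¬◇q is T. ✓
w1: q is F, ◇¬◇q is T. ✓
w2: q is F, ◇¬◇q is T. ✓
— 3 worlds.
For ¬p ∧ □□p:
w0: ¬p is F, □□p is F. ✗
w1: ¬p is T, □□p is F. ✗
w2: ¬p is T, □□p is F. ✗
— 0 worlds.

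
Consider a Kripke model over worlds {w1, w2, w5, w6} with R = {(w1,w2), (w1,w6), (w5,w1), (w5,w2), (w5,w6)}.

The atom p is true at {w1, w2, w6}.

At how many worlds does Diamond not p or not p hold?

1

w1: Diamond not p is F, not p is F. ✗
w2: Diamond not p is F, not p is F. ✗
w5: Diamond not p is F, not p is T. ✓
w6: Diamond not p is F, not p is F. ✗
Satisfying worlds: {w5}.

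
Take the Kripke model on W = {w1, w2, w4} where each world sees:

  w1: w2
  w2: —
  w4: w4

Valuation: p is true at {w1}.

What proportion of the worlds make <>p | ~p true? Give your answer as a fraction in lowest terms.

2/3

w1: <>p is F, ~p is F. ✗
w2: <>p is F, ~p is T. ✓
w4: <>p is F, ~p is T. ✓
That's 2 of 3 worlds, so 2/3.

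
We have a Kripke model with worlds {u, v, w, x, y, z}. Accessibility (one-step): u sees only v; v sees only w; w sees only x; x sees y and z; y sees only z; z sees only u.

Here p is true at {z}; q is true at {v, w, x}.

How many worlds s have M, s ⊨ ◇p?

2

u: successors {v}; p there: v:F. ✗
v: successors {w}; p there: w:F. ✗
w: successors {x}; p there: x:F. ✗
x: successors {y, z}; p there: y:F, z:T. ✓
y: successors {z}; p there: z:T. ✓
z: successors {u}; p there: u:F. ✗
Satisfying worlds: {x, y}.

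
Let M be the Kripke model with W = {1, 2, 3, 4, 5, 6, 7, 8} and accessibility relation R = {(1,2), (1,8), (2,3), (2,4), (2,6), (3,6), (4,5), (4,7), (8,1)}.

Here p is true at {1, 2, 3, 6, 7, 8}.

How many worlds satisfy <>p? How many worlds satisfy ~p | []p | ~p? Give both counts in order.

5 and 7

For <>p:
1: successors {2, 8}; p there: 2:T, 8:T. ✓
2: successors {3, 4, 6}; p there: 3:T, 4:F, 6:T. ✓
3: successors {6}; p there: 6:T. ✓
4: successors {5, 7}; p there: 5:F, 7:T. ✓
5: no successors, so <>p fails. ✗
6: no successors, so <>p fails. ✗
7: no successors, so <>p fails. ✗
8: successors {1}; p there: 1:T. ✓
— 5 worlds.
For ~p | []p | ~p:
1: ~p is F, []p | ~p is T. ✓
2: ~p is F, []p | ~p is F. ✗
3: ~p is F, []p | ~p is T. ✓
4: ~p is T, []p | ~p is T. ✓
5: ~p is T, []p | ~p is T. ✓
6: ~p is F, []p | ~p is T. ✓
7: ~p is F, []p | ~p is T. ✓
8: ~p is F, []p | ~p is T. ✓
— 7 worlds.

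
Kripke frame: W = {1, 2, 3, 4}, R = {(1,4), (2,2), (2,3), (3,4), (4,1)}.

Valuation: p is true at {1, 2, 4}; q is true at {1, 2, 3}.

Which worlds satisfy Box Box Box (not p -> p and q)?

1: successors {4}; Box Box (not p -> p and q) there: 4:T. ✓
2: successors {2, 3}; Box Box (not p -> p and q) there: 2:F, 3:T. ✗
3: successors {4}; Box Box (not p -> p and q) there: 4:T. ✓
4: successors {1}; Box Box (not p -> p and q) there: 1:T. ✓

{1, 3, 4}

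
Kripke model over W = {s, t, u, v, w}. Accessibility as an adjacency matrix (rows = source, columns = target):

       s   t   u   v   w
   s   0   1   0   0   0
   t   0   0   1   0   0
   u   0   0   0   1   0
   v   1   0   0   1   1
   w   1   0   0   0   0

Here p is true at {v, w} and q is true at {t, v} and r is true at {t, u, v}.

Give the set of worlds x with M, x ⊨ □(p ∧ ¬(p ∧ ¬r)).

s: successors {t}; p ∧ ¬(p ∧ ¬r) there: t:F. ✗
t: successors {u}; p ∧ ¬(p ∧ ¬r) there: u:F. ✗
u: successors {v}; p ∧ ¬(p ∧ ¬r) there: v:T. ✓
v: successors {s, v, w}; p ∧ ¬(p ∧ ¬r) there: s:F, v:T, w:F. ✗
w: successors {s}; p ∧ ¬(p ∧ ¬r) there: s:F. ✗

{u}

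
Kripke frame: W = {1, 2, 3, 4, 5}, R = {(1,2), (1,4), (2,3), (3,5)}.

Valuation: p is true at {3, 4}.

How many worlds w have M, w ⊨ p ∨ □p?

4

1: p is F, □p is F. ✗
2: p is F, □p is T. ✓
3: p is T, □p is F. ✓
4: p is T, □p is T. ✓
5: p is F, □p is T. ✓
Satisfying worlds: {2, 3, 4, 5}.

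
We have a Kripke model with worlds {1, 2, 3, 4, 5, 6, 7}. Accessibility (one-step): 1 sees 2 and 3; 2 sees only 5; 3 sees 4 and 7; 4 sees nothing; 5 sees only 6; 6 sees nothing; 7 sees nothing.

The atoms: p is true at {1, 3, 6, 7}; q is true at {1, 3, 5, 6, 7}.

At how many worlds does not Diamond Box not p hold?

4

1: Diamond Box not p is T. ✗
2: Diamond Box not p is F. ✓
3: Diamond Box not p is T. ✗
4: Diamond Box not p is F. ✓
5: Diamond Box not p is T. ✗
6: Diamond Box not p is F. ✓
7: Diamond Box not p is F. ✓
Satisfying worlds: {2, 4, 6, 7}.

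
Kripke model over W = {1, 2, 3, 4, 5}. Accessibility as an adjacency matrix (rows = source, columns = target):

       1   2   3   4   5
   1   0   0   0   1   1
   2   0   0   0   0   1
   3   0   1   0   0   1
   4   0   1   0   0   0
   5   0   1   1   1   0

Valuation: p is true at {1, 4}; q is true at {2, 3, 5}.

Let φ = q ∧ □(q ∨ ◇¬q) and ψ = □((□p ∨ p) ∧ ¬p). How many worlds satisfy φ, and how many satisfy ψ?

2 and 0

For q ∧ □(q ∨ ◇¬q):
1: q is F, □(q ∨ ◇¬q) is F. ✗
2: q is T, □(q ∨ ◇¬q) is T. ✓
3: q is T, □(q ∨ ◇¬q) is T. ✓
4: q is F, □(q ∨ ◇¬q) is T. ✗
5: q is T, □(q ∨ ◇¬q) is F. ✗
— 2 worlds.
For □((□p ∨ p) ∧ ¬p):
1: successors {4, 5}; (□p ∨ p) ∧ ¬p there: 4:F, 5:F. ✗
2: successors {5}; (□p ∨ p) ∧ ¬p there: 5:F. ✗
3: successors {2, 5}; (□p ∨ p) ∧ ¬p there: 2:F, 5:F. ✗
4: successors {2}; (□p ∨ p) ∧ ¬p there: 2:F. ✗
5: successors {2, 3, 4}; (□p ∨ p) ∧ ¬p there: 2:F, 3:F, 4:F. ✗
— 0 worlds.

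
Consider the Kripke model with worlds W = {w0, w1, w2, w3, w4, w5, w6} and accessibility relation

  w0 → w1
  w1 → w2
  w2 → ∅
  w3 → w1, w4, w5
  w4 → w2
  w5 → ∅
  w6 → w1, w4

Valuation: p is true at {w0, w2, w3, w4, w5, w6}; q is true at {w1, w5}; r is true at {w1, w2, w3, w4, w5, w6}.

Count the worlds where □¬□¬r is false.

3

w0: successors {w1}; ¬□¬r there: w1:T. ✓
w1: successors {w2}; ¬□¬r there: w2:F. ✗
w2: no successors, so □¬□¬r holds vacuously. ✓
w3: successors {w1, w4, w5}; ¬□¬r there: w1:T, w4:T, w5:F. ✗
w4: successors {w2}; ¬□¬r there: w2:F. ✗
w5: no successors, so □¬□¬r holds vacuously. ✓
w6: successors {w1, w4}; ¬□¬r there: w1:T, w4:T. ✓
Satisfying worlds: {w0, w2, w5, w6}.
So □¬□¬r fails at the other 3 worlds.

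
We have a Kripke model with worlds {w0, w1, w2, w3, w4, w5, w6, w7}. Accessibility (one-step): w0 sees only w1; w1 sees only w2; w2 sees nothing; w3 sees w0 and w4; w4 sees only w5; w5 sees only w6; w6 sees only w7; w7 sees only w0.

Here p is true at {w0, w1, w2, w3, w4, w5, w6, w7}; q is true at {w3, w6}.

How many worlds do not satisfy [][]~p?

6

w0: successors {w1}; []~p there: w1:F. ✗
w1: successors {w2}; []~p there: w2:T. ✓
w2: no successors, so [][]~p holds vacuously. ✓
w3: successors {w0, w4}; []~p there: w0:F, w4:F. ✗
w4: successors {w5}; []~p there: w5:F. ✗
w5: successors {w6}; []~p there: w6:F. ✗
w6: successors {w7}; []~p there: w7:F. ✗
w7: successors {w0}; []~p there: w0:F. ✗
Satisfying worlds: {w1, w2}.
So [][]~p fails at the other 6 worlds.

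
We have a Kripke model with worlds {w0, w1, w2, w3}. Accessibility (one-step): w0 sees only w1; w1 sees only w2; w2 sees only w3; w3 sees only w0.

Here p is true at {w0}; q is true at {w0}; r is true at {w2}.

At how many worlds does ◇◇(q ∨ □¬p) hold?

3

w0: successors {w1}; ◇(q ∨ □¬p) there: w1:T. ✓
w1: successors {w2}; ◇(q ∨ □¬p) there: w2:F. ✗
w2: successors {w3}; ◇(q ∨ □¬p) there: w3:T. ✓
w3: successors {w0}; ◇(q ∨ □¬p) there: w0:T. ✓
Satisfying worlds: {w0, w2, w3}.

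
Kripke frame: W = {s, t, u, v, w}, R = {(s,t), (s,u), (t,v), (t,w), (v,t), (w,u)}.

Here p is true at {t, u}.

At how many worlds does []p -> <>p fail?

1

s: []p is T, <>p is T. ✓
t: []p is F, <>p is F. ✓
u: []p is T, <>p is F. ✗
v: []p is T, <>p is T. ✓
w: []p is T, <>p is T. ✓
Satisfying worlds: {s, t, v, w}.
So []p -> <>p fails at the other 1 world.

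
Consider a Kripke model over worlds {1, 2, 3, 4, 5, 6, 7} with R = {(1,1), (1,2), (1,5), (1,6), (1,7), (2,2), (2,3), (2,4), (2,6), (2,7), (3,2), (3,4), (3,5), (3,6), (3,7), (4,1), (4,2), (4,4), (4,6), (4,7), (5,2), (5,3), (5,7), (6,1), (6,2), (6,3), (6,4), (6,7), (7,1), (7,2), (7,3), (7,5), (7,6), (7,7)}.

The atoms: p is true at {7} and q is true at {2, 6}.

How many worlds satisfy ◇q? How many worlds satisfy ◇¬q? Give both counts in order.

7 and 7

For ◇q:
1: successors {1, 2, 5, 6, 7}; q there: 1:F, 2:T, 5:F, 6:T, 7:F. ✓
2: successors {2, 3, 4, 6, 7}; q there: 2:T, 3:F, 4:F, 6:T, 7:F. ✓
3: successors {2, 4, 5, 6, 7}; q there: 2:T, 4:F, 5:F, 6:T, 7:F. ✓
4: successors {1, 2, 4, 6, 7}; q there: 1:F, 2:T, 4:F, 6:T, 7:F. ✓
5: successors {2, 3, 7}; q there: 2:T, 3:F, 7:F. ✓
6: successors {1, 2, 3, 4, 7}; q there: 1:F, 2:T, 3:F, 4:F, 7:F. ✓
7: successors {1, 2, 3, 5, 6, 7}; q there: 1:F, 2:T, 3:F, 5:F, 6:T, 7:F. ✓
— 7 worlds.
For ◇¬q:
1: successors {1, 2, 5, 6, 7}; ¬q there: 1:T, 2:F, 5:T, 6:F, 7:T. ✓
2: successors {2, 3, 4, 6, 7}; ¬q there: 2:F, 3:T, 4:T, 6:F, 7:T. ✓
3: successors {2, 4, 5, 6, 7}; ¬q there: 2:F, 4:T, 5:T, 6:F, 7:T. ✓
4: successors {1, 2, 4, 6, 7}; ¬q there: 1:T, 2:F, 4:T, 6:F, 7:T. ✓
5: successors {2, 3, 7}; ¬q there: 2:F, 3:T, 7:T. ✓
6: successors {1, 2, 3, 4, 7}; ¬q there: 1:T, 2:F, 3:T, 4:T, 7:T. ✓
7: successors {1, 2, 3, 5, 6, 7}; ¬q there: 1:T, 2:F, 3:T, 5:T, 6:F, 7:T. ✓
— 7 worlds.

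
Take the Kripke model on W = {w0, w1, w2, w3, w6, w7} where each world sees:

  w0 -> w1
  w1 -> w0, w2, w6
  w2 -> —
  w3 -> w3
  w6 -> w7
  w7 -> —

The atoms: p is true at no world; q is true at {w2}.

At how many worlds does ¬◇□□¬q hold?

2

w0: ◇□□¬q is T. ✗
w1: ◇□□¬q is T. ✗
w2: ◇□□¬q is F. ✓
w3: ◇□□¬q is T. ✗
w6: ◇□□¬q is T. ✗
w7: ◇□□¬q is F. ✓
Satisfying worlds: {w2, w7}.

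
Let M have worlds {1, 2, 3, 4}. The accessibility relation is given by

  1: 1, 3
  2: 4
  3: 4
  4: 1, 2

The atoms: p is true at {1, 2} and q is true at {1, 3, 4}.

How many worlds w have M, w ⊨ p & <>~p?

1: p is T, <>~p is T. ✓
2: p is T, <>~p is T. ✓
3: p is F, <>~p is T. ✗
4: p is F, <>~p is F. ✗
Satisfying worlds: {1, 2}.

2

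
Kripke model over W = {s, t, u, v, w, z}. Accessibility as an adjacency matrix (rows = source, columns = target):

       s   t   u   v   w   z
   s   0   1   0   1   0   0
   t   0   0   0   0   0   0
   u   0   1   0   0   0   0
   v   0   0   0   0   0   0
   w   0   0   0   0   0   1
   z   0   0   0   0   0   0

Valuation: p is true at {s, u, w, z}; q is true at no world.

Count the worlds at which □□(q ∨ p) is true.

s: successors {t, v}; □(q ∨ p) there: t:T, v:T. ✓
t: no successors, so □□(q ∨ p) holds vacuously. ✓
u: successors {t}; □(q ∨ p) there: t:T. ✓
v: no successors, so □□(q ∨ p) holds vacuously. ✓
w: successors {z}; □(q ∨ p) there: z:T. ✓
z: no successors, so □□(q ∨ p) holds vacuously. ✓
Satisfying worlds: {s, t, u, v, w, z}.

6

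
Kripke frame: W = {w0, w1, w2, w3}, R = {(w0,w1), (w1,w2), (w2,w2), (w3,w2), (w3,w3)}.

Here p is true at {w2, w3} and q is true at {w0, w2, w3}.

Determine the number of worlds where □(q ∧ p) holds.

w0: successors {w1}; q ∧ p there: w1:F. ✗
w1: successors {w2}; q ∧ p there: w2:T. ✓
w2: successors {w2}; q ∧ p there: w2:T. ✓
w3: successors {w2, w3}; q ∧ p there: w2:T, w3:T. ✓
Satisfying worlds: {w1, w2, w3}.

3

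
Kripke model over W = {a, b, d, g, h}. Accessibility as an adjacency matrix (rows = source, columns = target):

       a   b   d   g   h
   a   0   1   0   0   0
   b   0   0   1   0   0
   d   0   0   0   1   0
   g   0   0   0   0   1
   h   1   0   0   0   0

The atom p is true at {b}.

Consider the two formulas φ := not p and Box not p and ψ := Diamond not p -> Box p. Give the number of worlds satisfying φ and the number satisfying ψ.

3 and 1

For not p and Box not p:
a: not p is T, Box not p is F. ✗
b: not p is F, Box not p is T. ✗
d: not p is T, Box not p is T. ✓
g: not p is T, Box not p is T. ✓
h: not p is T, Box not p is T. ✓
— 3 worlds.
For Diamond not p -> Box p:
a: Diamond not p is F, Box p is T. ✓
b: Diamond not p is T, Box p is F. ✗
d: Diamond not p is T, Box p is F. ✗
g: Diamond not p is T, Box p is F. ✗
h: Diamond not p is T, Box p is F. ✗
— 1 world.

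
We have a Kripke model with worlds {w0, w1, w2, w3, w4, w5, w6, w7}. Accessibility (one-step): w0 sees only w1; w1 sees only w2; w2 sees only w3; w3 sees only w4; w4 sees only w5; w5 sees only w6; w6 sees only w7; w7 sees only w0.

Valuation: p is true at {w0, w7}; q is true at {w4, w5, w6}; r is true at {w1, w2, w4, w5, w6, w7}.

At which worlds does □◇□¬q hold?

{w0, w4, w5, w6, w7}

w0: successors {w1}; ◇□¬q there: w1:T. ✓
w1: successors {w2}; ◇□¬q there: w2:F. ✗
w2: successors {w3}; ◇□¬q there: w3:F. ✗
w3: successors {w4}; ◇□¬q there: w4:F. ✗
w4: successors {w5}; ◇□¬q there: w5:T. ✓
w5: successors {w6}; ◇□¬q there: w6:T. ✓
w6: successors {w7}; ◇□¬q there: w7:T. ✓
w7: successors {w0}; ◇□¬q there: w0:T. ✓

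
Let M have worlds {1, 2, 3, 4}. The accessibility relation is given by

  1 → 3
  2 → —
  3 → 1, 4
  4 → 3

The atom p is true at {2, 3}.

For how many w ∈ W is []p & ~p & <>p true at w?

2

1: []p & ~p is T, <>p is T. ✓
2: []p & ~p is F, <>p is F. ✗
3: []p & ~p is F, <>p is F. ✗
4: []p & ~p is T, <>p is T. ✓
Satisfying worlds: {1, 4}.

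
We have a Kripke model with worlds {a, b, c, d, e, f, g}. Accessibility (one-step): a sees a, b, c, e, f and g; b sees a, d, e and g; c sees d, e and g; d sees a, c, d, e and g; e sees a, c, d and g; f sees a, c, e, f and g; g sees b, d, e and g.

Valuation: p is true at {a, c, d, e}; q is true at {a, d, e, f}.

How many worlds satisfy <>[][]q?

0

a: successors {a, b, c, e, f, g}; [][]q there: a:F, b:F, c:F, e:F, f:F, g:F. ✗
b: successors {a, d, e, g}; [][]q there: a:F, d:F, e:F, g:F. ✗
c: successors {d, e, g}; [][]q there: d:F, e:F, g:F. ✗
d: successors {a, c, d, e, g}; [][]q there: a:F, c:F, d:F, e:F, g:F. ✗
e: successors {a, c, d, g}; [][]q there: a:F, c:F, d:F, g:F. ✗
f: successors {a, c, e, f, g}; [][]q there: a:F, c:F, e:F, f:F, g:F. ✗
g: successors {b, d, e, g}; [][]q there: b:F, d:F, e:F, g:F. ✗
Satisfying worlds: ∅.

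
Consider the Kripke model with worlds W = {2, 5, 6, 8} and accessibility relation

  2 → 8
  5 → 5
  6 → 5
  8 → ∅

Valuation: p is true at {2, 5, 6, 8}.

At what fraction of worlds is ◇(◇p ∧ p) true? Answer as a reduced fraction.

2: successors {8}; ◇p ∧ p there: 8:F. ✗
5: successors {5}; ◇p ∧ p there: 5:T. ✓
6: successors {5}; ◇p ∧ p there: 5:T. ✓
8: no successors, so ◇(◇p ∧ p) fails. ✗
That's 2 of 4 worlds, so 2/4 = 1/2.

1/2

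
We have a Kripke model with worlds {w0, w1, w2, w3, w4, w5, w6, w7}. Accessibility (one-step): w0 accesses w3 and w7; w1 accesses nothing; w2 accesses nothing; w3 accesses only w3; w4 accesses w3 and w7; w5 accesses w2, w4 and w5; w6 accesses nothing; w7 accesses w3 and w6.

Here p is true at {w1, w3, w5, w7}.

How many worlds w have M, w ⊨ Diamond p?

w0: successors {w3, w7}; p there: w3:T, w7:T. ✓
w1: no successors, so Diamond p fails. ✗
w2: no successors, so Diamond p fails. ✗
w3: successors {w3}; p there: w3:T. ✓
w4: successors {w3, w7}; p there: w3:T, w7:T. ✓
w5: successors {w2, w4, w5}; p there: w2:F, w4:F, w5:T. ✓
w6: no successors, so Diamond p fails. ✗
w7: successors {w3, w6}; p there: w3:T, w6:F. ✓
Satisfying worlds: {w0, w3, w4, w5, w7}.

5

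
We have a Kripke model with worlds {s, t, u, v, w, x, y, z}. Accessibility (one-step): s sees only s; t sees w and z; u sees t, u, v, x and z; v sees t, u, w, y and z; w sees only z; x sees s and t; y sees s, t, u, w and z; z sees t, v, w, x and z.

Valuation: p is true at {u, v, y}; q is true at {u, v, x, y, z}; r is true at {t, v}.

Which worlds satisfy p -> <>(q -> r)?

{s, t, u, v, w, x, y, z}

s: p is F, <>(q -> r) is T. ✓
t: p is F, <>(q -> r) is T. ✓
u: p is T, <>(q -> r) is T. ✓
v: p is T, <>(q -> r) is T. ✓
w: p is F, <>(q -> r) is F. ✓
x: p is F, <>(q -> r) is T. ✓
y: p is T, <>(q -> r) is T. ✓
z: p is F, <>(q -> r) is T. ✓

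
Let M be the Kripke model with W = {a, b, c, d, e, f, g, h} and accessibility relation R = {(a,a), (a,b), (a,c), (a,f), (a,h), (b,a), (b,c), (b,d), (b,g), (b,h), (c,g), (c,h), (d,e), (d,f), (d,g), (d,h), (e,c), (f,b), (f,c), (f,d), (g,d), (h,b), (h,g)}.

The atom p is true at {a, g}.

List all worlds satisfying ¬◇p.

{e, f, g}

a: ◇p is T. ✗
b: ◇p is T. ✗
c: ◇p is T. ✗
d: ◇p is T. ✗
e: ◇p is F. ✓
f: ◇p is F. ✓
g: ◇p is F. ✓
h: ◇p is T. ✗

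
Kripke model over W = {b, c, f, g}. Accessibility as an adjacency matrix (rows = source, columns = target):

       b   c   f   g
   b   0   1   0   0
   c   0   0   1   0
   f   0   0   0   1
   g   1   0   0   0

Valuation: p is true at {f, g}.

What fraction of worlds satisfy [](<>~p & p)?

b: successors {c}; <>~p & p there: c:F. ✗
c: successors {f}; <>~p & p there: f:F. ✗
f: successors {g}; <>~p & p there: g:T. ✓
g: successors {b}; <>~p & p there: b:F. ✗
That's 1 of 4 worlds, so 1/4.

1/4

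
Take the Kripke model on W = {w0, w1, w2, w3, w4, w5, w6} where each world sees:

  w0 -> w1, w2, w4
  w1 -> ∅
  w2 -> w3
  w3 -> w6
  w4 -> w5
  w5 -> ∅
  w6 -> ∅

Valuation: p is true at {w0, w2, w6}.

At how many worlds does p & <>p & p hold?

w0: p is T, <>p & p is T. ✓
w1: p is F, <>p & p is F. ✗
w2: p is T, <>p & p is F. ✗
w3: p is F, <>p & p is F. ✗
w4: p is F, <>p & p is F. ✗
w5: p is F, <>p & p is F. ✗
w6: p is T, <>p & p is F. ✗
Satisfying worlds: {w0}.

1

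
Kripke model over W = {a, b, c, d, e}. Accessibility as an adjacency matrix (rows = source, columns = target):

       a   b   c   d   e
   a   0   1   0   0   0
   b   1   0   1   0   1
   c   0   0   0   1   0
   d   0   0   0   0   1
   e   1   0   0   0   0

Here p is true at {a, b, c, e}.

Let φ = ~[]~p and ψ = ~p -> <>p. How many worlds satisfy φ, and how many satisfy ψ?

4 and 5

For ~[]~p:
a: []~p is F. ✓
b: []~p is F. ✓
c: []~p is T. ✗
d: []~p is F. ✓
e: []~p is F. ✓
— 4 worlds.
For ~p -> <>p:
a: ~p is F, <>p is T. ✓
b: ~p is F, <>p is T. ✓
c: ~p is F, <>p is F. ✓
d: ~p is T, <>p is T. ✓
e: ~p is F, <>p is T. ✓
— 5 worlds.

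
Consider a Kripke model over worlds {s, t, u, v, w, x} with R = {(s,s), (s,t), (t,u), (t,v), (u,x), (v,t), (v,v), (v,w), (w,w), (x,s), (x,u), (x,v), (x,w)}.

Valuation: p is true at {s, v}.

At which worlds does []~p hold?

{u, w}

s: successors {s, t}; ~p there: s:F, t:T. ✗
t: successors {u, v}; ~p there: u:T, v:F. ✗
u: successors {x}; ~p there: x:T. ✓
v: successors {t, v, w}; ~p there: t:T, v:F, w:T. ✗
w: successors {w}; ~p there: w:T. ✓
x: successors {s, u, v, w}; ~p there: s:F, u:T, v:F, w:T. ✗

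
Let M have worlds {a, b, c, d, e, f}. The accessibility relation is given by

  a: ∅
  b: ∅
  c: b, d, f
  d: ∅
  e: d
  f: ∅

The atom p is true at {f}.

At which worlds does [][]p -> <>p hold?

a: [][]p is T, <>p is F. ✗
b: [][]p is T, <>p is F. ✗
c: [][]p is T, <>p is T. ✓
d: [][]p is T, <>p is F. ✗
e: [][]p is T, <>p is F. ✗
f: [][]p is T, <>p is F. ✗

{c}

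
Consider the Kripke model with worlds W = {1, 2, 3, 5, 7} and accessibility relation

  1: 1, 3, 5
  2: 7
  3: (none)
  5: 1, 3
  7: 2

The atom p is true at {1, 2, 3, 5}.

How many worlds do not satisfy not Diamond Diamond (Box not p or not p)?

1: Diamond Diamond (Box not p or not p) is T. ✗
2: Diamond Diamond (Box not p or not p) is T. ✗
3: Diamond Diamond (Box not p or not p) is F. ✓
5: Diamond Diamond (Box not p or not p) is T. ✗
7: Diamond Diamond (Box not p or not p) is T. ✗
Satisfying worlds: {3}.
So not Diamond Diamond (Box not p or not p) fails at the other 4 worlds.

4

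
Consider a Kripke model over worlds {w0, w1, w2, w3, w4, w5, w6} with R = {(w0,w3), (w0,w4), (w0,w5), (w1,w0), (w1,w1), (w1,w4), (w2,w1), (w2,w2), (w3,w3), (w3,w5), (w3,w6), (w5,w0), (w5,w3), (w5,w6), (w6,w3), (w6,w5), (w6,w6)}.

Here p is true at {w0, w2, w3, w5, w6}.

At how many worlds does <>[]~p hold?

w0: successors {w3, w4, w5}; []~p there: w3:F, w4:T, w5:F. ✓
w1: successors {w0, w1, w4}; []~p there: w0:F, w1:F, w4:T. ✓
w2: successors {w1, w2}; []~p there: w1:F, w2:F. ✗
w3: successors {w3, w5, w6}; []~p there: w3:F, w5:F, w6:F. ✗
w4: no successors, so <>[]~p fails. ✗
w5: successors {w0, w3, w6}; []~p there: w0:F, w3:F, w6:F. ✗
w6: successors {w3, w5, w6}; []~p there: w3:F, w5:F, w6:F. ✗
Satisfying worlds: {w0, w1}.

2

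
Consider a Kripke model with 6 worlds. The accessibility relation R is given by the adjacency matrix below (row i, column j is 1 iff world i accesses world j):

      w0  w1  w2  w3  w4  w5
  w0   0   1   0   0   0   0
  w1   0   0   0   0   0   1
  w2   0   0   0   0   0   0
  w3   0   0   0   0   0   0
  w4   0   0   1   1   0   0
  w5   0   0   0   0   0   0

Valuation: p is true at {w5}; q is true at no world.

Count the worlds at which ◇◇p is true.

w0: successors {w1}; ◇p there: w1:T. ✓
w1: successors {w5}; ◇p there: w5:F. ✗
w2: no successors, so ◇◇p fails. ✗
w3: no successors, so ◇◇p fails. ✗
w4: successors {w2, w3}; ◇p there: w2:F, w3:F. ✗
w5: no successors, so ◇◇p fails. ✗
Satisfying worlds: {w0}.

1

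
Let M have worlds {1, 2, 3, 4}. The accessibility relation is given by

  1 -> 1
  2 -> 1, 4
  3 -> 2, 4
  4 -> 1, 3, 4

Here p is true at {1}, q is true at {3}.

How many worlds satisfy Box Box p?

1: successors {1}; Box p there: 1:T. ✓
2: successors {1, 4}; Box p there: 1:T, 4:F. ✗
3: successors {2, 4}; Box p there: 2:F, 4:F. ✗
4: successors {1, 3, 4}; Box p there: 1:T, 3:F, 4:F. ✗
Satisfying worlds: {1}.

1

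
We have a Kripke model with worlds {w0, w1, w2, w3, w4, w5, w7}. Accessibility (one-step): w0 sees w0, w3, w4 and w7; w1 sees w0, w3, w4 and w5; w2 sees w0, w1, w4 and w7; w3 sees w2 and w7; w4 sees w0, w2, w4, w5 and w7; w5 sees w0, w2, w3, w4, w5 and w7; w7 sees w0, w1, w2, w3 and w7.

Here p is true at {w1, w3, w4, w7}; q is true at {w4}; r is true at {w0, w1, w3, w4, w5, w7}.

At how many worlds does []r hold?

w0: successors {w0, w3, w4, w7}; r there: w0:T, w3:T, w4:T, w7:T. ✓
w1: successors {w0, w3, w4, w5}; r there: w0:T, w3:T, w4:T, w5:T. ✓
w2: successors {w0, w1, w4, w7}; r there: w0:T, w1:T, w4:T, w7:T. ✓
w3: successors {w2, w7}; r there: w2:F, w7:T. ✗
w4: successors {w0, w2, w4, w5, w7}; r there: w0:T, w2:F, w4:T, w5:T, w7:T. ✗
w5: successors {w0, w2, w3, w4, w5, w7}; r there: w0:T, w2:F, w3:T, w4:T, w5:T, w7:T. ✗
w7: successors {w0, w1, w2, w3, w7}; r there: w0:T, w1:T, w2:F, w3:T, w7:T. ✗
Satisfying worlds: {w0, w1, w2}.

3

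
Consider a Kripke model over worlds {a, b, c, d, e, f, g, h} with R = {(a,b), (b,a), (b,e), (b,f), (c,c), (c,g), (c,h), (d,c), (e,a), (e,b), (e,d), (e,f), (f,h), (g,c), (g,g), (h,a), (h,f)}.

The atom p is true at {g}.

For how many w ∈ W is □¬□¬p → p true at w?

a: □¬□¬p is F, p is F. ✓
b: □¬□¬p is F, p is F. ✓
c: □¬□¬p is F, p is F. ✓
d: □¬□¬p is T, p is F. ✗
e: □¬□¬p is F, p is F. ✓
f: □¬□¬p is F, p is F. ✓
g: □¬□¬p is T, p is T. ✓
h: □¬□¬p is F, p is F. ✓
Satisfying worlds: {a, b, c, e, f, g, h}.

7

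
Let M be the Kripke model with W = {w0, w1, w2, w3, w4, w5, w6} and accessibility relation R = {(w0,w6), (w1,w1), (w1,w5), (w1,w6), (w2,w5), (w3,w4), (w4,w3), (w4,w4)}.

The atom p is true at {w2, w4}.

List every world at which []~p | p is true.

w0: []~p is T, p is F. ✓
w1: []~p is T, p is F. ✓
w2: []~p is T, p is T. ✓
w3: []~p is F, p is F. ✗
w4: []~p is F, p is T. ✓
w5: []~p is T, p is F. ✓
w6: []~p is T, p is F. ✓

{w0, w1, w2, w4, w5, w6}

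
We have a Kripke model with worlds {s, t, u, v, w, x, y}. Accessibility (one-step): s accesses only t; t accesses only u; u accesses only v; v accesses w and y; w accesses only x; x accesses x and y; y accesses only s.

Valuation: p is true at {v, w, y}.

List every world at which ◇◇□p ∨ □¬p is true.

{s, t, w, y}

s: ◇◇□p is T, □¬p is T. ✓
t: ◇◇□p is T, □¬p is T. ✓
u: ◇◇□p is F, □¬p is F. ✗
v: ◇◇□p is F, □¬p is F. ✗
w: ◇◇□p is F, □¬p is T. ✓
x: ◇◇□p is F, □¬p is F. ✗
y: ◇◇□p is F, □¬p is T. ✓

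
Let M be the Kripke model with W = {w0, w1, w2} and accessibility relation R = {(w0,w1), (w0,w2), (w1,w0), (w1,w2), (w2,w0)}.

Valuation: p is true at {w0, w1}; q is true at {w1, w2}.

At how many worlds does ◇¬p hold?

2

w0: successors {w1, w2}; ¬p there: w1:F, w2:T. ✓
w1: successors {w0, w2}; ¬p there: w0:F, w2:T. ✓
w2: successors {w0}; ¬p there: w0:F. ✗
Satisfying worlds: {w0, w1}.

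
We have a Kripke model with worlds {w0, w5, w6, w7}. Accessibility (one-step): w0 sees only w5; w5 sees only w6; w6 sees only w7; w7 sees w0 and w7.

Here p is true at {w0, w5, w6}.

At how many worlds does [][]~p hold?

w0: successors {w5}; []~p there: w5:F. ✗
w5: successors {w6}; []~p there: w6:T. ✓
w6: successors {w7}; []~p there: w7:F. ✗
w7: successors {w0, w7}; []~p there: w0:F, w7:F. ✗
Satisfying worlds: {w5}.

1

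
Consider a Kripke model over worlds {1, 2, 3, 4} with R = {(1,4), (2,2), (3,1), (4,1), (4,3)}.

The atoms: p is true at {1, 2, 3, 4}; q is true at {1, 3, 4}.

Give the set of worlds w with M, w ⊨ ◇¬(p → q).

1: successors {4}; ¬(p → q) there: 4:F. ✗
2: successors {2}; ¬(p → q) there: 2:T. ✓
3: successors {1}; ¬(p → q) there: 1:F. ✗
4: successors {1, 3}; ¬(p → q) there: 1:F, 3:F. ✗

{2}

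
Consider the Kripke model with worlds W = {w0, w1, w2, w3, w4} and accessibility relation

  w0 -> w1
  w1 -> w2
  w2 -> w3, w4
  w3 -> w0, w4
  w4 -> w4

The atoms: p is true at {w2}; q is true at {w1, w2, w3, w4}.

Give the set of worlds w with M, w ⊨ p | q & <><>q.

{w1, w2, w3, w4}

w0: p is F, q & <><>q is F. ✗
w1: p is F, q & <><>q is T. ✓
w2: p is T, q & <><>q is T. ✓
w3: p is F, q & <><>q is T. ✓
w4: p is F, q & <><>q is T. ✓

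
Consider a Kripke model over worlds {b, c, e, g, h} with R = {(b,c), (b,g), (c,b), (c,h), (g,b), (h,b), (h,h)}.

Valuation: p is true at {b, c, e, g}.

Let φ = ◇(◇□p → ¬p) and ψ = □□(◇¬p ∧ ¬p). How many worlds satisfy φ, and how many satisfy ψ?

2 and 1

For ◇(◇□p → ¬p):
b: successors {c, g}; ◇□p → ¬p there: c:F, g:F. ✗
c: successors {b, h}; ◇□p → ¬p there: b:F, h:T. ✓
e: no successors, so ◇(◇□p → ¬p) fails. ✗
g: successors {b}; ◇□p → ¬p there: b:F. ✗
h: successors {b, h}; ◇□p → ¬p there: b:F, h:T. ✓
— 2 worlds.
For □□(◇¬p ∧ ¬p):
b: successors {c, g}; □(◇¬p ∧ ¬p) there: c:F, g:F. ✗
c: successors {b, h}; □(◇¬p ∧ ¬p) there: b:F, h:F. ✗
e: no successors, so □□(◇¬p ∧ ¬p) holds vacuously. ✓
g: successors {b}; □(◇¬p ∧ ¬p) there: b:F. ✗
h: successors {b, h}; □(◇¬p ∧ ¬p) there: b:F, h:F. ✗
— 1 world.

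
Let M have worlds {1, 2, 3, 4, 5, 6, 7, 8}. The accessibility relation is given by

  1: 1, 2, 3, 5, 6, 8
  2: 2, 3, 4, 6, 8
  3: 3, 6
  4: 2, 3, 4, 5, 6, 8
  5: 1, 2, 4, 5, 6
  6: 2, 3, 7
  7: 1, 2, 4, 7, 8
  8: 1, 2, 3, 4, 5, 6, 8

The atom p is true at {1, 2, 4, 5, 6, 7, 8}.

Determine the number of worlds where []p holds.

1: successors {1, 2, 3, 5, 6, 8}; p there: 1:T, 2:T, 3:F, 5:T, 6:T, 8:T. ✗
2: successors {2, 3, 4, 6, 8}; p there: 2:T, 3:F, 4:T, 6:T, 8:T. ✗
3: successors {3, 6}; p there: 3:F, 6:T. ✗
4: successors {2, 3, 4, 5, 6, 8}; p there: 2:T, 3:F, 4:T, 5:T, 6:T, 8:T. ✗
5: successors {1, 2, 4, 5, 6}; p there: 1:T, 2:T, 4:T, 5:T, 6:T. ✓
6: successors {2, 3, 7}; p there: 2:T, 3:F, 7:T. ✗
7: successors {1, 2, 4, 7, 8}; p there: 1:T, 2:T, 4:T, 7:T, 8:T. ✓
8: successors {1, 2, 3, 4, 5, 6, 8}; p there: 1:T, 2:T, 3:F, 4:T, 5:T, 6:T, 8:T. ✗
Satisfying worlds: {5, 7}.

2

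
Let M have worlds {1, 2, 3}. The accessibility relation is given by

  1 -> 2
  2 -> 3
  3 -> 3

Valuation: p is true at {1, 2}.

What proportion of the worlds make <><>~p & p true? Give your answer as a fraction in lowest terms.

2/3

1: <><>~p is T, p is T. ✓
2: <><>~p is T, p is T. ✓
3: <><>~p is T, p is F. ✗
That's 2 of 3 worlds, so 2/3.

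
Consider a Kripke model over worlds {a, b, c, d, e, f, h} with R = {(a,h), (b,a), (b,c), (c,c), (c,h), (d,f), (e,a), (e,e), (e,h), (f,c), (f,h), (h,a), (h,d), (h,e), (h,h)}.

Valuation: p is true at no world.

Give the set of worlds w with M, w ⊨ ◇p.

a: successors {h}; p there: h:F. ✗
b: successors {a, c}; p there: a:F, c:F. ✗
c: successors {c, h}; p there: c:F, h:F. ✗
d: successors {f}; p there: f:F. ✗
e: successors {a, e, h}; p there: a:F, e:F, h:F. ✗
f: successors {c, h}; p there: c:F, h:F. ✗
h: successors {a, d, e, h}; p there: a:F, d:F, e:F, h:F. ✗

∅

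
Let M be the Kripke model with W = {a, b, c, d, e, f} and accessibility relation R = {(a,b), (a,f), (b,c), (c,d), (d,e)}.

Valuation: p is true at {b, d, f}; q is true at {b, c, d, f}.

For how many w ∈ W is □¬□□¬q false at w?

a: successors {b, f}; ¬□□¬q there: b:T, f:F. ✗
b: successors {c}; ¬□□¬q there: c:F. ✗
c: successors {d}; ¬□□¬q there: d:F. ✗
d: successors {e}; ¬□□¬q there: e:F. ✗
e: no successors, so □¬□□¬q holds vacuously. ✓
f: no successors, so □¬□□¬q holds vacuously. ✓
Satisfying worlds: {e, f}.
So □¬□□¬q fails at the other 4 worlds.

4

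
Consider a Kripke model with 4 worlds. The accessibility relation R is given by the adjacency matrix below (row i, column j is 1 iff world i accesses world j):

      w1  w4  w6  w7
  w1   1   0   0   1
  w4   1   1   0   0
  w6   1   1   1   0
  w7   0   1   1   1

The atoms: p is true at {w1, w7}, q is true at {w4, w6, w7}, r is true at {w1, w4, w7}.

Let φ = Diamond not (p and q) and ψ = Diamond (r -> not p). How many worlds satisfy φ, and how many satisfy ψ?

For Diamond not (p and q):
w1: successors {w1, w7}; not (p and q) there: w1:T, w7:F. ✓
w4: successors {w1, w4}; not (p and q) there: w1:T, w4:T. ✓
w6: successors {w1, w4, w6}; not (p and q) there: w1:T, w4:T, w6:T. ✓
w7: successors {w4, w6, w7}; not (p and q) there: w4:T, w6:T, w7:F. ✓
— 4 worlds.
For Diamond (r -> not p):
w1: successors {w1, w7}; r -> not p there: w1:F, w7:F. ✗
w4: successors {w1, w4}; r -> not p there: w1:F, w4:T. ✓
w6: successors {w1, w4, w6}; r -> not p there: w1:F, w4:T, w6:T. ✓
w7: successors {w4, w6, w7}; r -> not p there: w4:T, w6:T, w7:F. ✓
— 3 worlds.

4 and 3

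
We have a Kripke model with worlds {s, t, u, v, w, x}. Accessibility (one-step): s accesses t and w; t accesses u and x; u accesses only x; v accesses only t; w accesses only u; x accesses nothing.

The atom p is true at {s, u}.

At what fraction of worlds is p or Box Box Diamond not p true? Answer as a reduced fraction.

1/2

s: p is T, Box Box Diamond not p is F. ✓
t: p is F, Box Box Diamond not p is F. ✗
u: p is T, Box Box Diamond not p is T. ✓
v: p is F, Box Box Diamond not p is F. ✗
w: p is F, Box Box Diamond not p is F. ✗
x: p is F, Box Box Diamond not p is T. ✓
That's 3 of 6 worlds, so 3/6 = 1/2.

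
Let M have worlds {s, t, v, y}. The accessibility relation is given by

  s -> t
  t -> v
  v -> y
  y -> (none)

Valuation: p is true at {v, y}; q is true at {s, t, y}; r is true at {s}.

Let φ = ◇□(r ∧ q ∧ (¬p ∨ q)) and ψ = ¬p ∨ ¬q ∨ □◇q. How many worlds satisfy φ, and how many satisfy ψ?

For ◇□(r ∧ q ∧ (¬p ∨ q)):
s: successors {t}; □(r ∧ q ∧ (¬p ∨ q)) there: t:F. ✗
t: successors {v}; □(r ∧ q ∧ (¬p ∨ q)) there: v:F. ✗
v: successors {y}; □(r ∧ q ∧ (¬p ∨ q)) there: y:T. ✓
y: no successors, so ◇□(r ∧ q ∧ (¬p ∨ q)) fails. ✗
— 1 world.
For ¬p ∨ ¬q ∨ □◇q:
s: ¬p ∨ ¬q is T, □◇q is F. ✓
t: ¬p ∨ ¬q is T, □◇q is T. ✓
v: ¬p ∨ ¬q is T, □◇q is F. ✓
y: ¬p ∨ ¬q is F, □◇q is T. ✓
— 4 worlds.

1 and 4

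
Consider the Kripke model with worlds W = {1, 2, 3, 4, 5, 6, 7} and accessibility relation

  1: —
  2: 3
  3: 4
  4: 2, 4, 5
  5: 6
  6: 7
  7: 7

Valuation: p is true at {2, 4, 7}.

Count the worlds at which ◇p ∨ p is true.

1: ◇p is F, p is F. ✗
2: ◇p is F, p is T. ✓
3: ◇p is T, p is F. ✓
4: ◇p is T, p is T. ✓
5: ◇p is F, p is F. ✗
6: ◇p is T, p is F. ✓
7: ◇p is T, p is T. ✓
Satisfying worlds: {2, 3, 4, 6, 7}.

5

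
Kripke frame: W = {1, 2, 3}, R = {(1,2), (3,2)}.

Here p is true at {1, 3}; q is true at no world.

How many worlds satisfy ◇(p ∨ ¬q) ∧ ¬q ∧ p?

2

1: ◇(p ∨ ¬q) is T, ¬q ∧ p is T. ✓
2: ◇(p ∨ ¬q) is F, ¬q ∧ p is F. ✗
3: ◇(p ∨ ¬q) is T, ¬q ∧ p is T. ✓
Satisfying worlds: {1, 3}.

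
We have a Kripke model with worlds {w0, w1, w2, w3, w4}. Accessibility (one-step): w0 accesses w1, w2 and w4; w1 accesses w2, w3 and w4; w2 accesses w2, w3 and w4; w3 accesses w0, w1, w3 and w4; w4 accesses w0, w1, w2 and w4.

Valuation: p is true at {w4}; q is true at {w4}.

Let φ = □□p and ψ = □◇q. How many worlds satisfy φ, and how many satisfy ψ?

For □□p:
w0: successors {w1, w2, w4}; □p there: w1:F, w2:F, w4:F. ✗
w1: successors {w2, w3, w4}; □p there: w2:F, w3:F, w4:F. ✗
w2: successors {w2, w3, w4}; □p there: w2:F, w3:F, w4:F. ✗
w3: successors {w0, w1, w3, w4}; □p there: w0:F, w1:F, w3:F, w4:F. ✗
w4: successors {w0, w1, w2, w4}; □p there: w0:F, w1:F, w2:F, w4:F. ✗
— 0 worlds.
For □◇q:
w0: successors {w1, w2, w4}; ◇q there: w1:T, w2:T, w4:T. ✓
w1: successors {w2, w3, w4}; ◇q there: w2:T, w3:T, w4:T. ✓
w2: successors {w2, w3, w4}; ◇q there: w2:T, w3:T, w4:T. ✓
w3: successors {w0, w1, w3, w4}; ◇q there: w0:T, w1:T, w3:T, w4:T. ✓
w4: successors {w0, w1, w2, w4}; ◇q there: w0:T, w1:T, w2:T, w4:T. ✓
— 5 worlds.

0 and 5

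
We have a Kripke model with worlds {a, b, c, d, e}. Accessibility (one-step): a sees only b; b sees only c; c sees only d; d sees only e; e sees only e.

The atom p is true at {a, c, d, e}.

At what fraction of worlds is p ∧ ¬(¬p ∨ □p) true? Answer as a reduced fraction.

a: p is T, ¬(¬p ∨ □p) is T. ✓
b: p is F, ¬(¬p ∨ □p) is F. ✗
c: p is T, ¬(¬p ∨ □p) is F. ✗
d: p is T, ¬(¬p ∨ □p) is F. ✗
e: p is T, ¬(¬p ∨ □p) is F. ✗
That's 1 of 5 worlds, so 1/5.

1/5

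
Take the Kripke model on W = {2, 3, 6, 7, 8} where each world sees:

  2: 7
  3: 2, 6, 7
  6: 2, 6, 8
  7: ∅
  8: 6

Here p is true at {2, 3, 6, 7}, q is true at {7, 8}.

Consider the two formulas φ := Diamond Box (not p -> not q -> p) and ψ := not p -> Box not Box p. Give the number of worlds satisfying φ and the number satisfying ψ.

4 and 5

For Diamond Box (not p -> not q -> p):
2: successors {7}; Box (not p -> not q -> p) there: 7:T. ✓
3: successors {2, 6, 7}; Box (not p -> not q -> p) there: 2:T, 6:T, 7:T. ✓
6: successors {2, 6, 8}; Box (not p -> not q -> p) there: 2:T, 6:T, 8:T. ✓
7: no successors, so Diamond Box (not p -> not q -> p) fails. ✗
8: successors {6}; Box (not p -> not q -> p) there: 6:T. ✓
— 4 worlds.
For not p -> Box not Box p:
2: not p is F, Box not Box p is F. ✓
3: not p is F, Box not Box p is F. ✓
6: not p is F, Box not Box p is F. ✓
7: not p is F, Box not Box p is T. ✓
8: not p is T, Box not Box p is T. ✓
— 5 worlds.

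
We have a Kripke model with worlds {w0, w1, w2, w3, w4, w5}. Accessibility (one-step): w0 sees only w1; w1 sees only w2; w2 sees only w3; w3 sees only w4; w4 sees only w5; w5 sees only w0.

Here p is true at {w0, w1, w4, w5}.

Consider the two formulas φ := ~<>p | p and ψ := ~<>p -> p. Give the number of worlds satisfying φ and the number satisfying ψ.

For ~<>p | p:
w0: ~<>p is F, p is T. ✓
w1: ~<>p is T, p is T. ✓
w2: ~<>p is T, p is F. ✓
w3: ~<>p is F, p is F. ✗
w4: ~<>p is F, p is T. ✓
w5: ~<>p is F, p is T. ✓
— 5 worlds.
For ~<>p -> p:
w0: ~<>p is F, p is T. ✓
w1: ~<>p is T, p is T. ✓
w2: ~<>p is T, p is F. ✗
w3: ~<>p is F, p is F. ✓
w4: ~<>p is F, p is T. ✓
w5: ~<>p is F, p is T. ✓
— 5 worlds.

5 and 5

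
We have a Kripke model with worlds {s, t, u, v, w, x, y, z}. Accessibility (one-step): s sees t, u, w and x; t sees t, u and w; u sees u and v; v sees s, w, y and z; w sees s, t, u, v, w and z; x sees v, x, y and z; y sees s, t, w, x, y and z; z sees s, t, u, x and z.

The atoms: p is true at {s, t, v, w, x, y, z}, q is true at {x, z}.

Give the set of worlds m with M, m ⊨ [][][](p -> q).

∅

s: successors {t, u, w, x}; [][](p -> q) there: t:F, u:F, w:F, x:F. ✗
t: successors {t, u, w}; [][](p -> q) there: t:F, u:F, w:F. ✗
u: successors {u, v}; [][](p -> q) there: u:F, v:F. ✗
v: successors {s, w, y, z}; [][](p -> q) there: s:F, w:F, y:F, z:F. ✗
w: successors {s, t, u, v, w, z}; [][](p -> q) there: s:F, t:F, u:F, v:F, w:F, z:F. ✗
x: successors {v, x, y, z}; [][](p -> q) there: v:F, x:F, y:F, z:F. ✗
y: successors {s, t, w, x, y, z}; [][](p -> q) there: s:F, t:F, w:F, x:F, y:F, z:F. ✗
z: successors {s, t, u, x, z}; [][](p -> q) there: s:F, t:F, u:F, x:F, z:F. ✗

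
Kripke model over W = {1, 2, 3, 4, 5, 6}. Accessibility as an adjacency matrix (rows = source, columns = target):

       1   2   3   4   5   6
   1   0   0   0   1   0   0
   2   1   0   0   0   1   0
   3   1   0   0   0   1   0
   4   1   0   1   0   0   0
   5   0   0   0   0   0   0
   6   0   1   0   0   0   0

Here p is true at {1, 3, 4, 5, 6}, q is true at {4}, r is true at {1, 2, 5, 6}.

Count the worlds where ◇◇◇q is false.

3

1: successors {4}; ◇◇q there: 4:T. ✓
2: successors {1, 5}; ◇◇q there: 1:F, 5:F. ✗
3: successors {1, 5}; ◇◇q there: 1:F, 5:F. ✗
4: successors {1, 3}; ◇◇q there: 1:F, 3:T. ✓
5: no successors, so ◇◇◇q fails. ✗
6: successors {2}; ◇◇q there: 2:T. ✓
Satisfying worlds: {1, 4, 6}.
So ◇◇◇q fails at the other 3 worlds.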